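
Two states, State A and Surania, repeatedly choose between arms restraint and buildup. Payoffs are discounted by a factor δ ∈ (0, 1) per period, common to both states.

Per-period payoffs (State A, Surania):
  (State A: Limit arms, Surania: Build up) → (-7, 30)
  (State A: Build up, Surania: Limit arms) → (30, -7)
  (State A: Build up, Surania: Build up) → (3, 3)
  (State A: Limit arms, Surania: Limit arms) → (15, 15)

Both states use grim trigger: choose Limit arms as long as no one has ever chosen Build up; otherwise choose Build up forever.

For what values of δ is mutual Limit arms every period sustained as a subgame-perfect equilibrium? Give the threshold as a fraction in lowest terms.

15/(1−δ) ≥ 30 + 3δ/(1−δ)
15 ≥ 30 − 27δ
δ ≥ 15/27 = 5/9.

5/9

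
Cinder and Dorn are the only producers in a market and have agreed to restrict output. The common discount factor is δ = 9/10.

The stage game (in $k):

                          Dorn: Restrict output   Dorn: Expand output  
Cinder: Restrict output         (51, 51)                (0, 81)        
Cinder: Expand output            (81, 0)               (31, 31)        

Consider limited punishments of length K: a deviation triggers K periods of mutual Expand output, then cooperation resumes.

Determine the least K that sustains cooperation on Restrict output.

IC: δ(1−δ^K)/(1−δ) ≥ (81−51)/(51−31) = 3/2.
With δ = 9/10: need 1 − δ^K ≥ 3/2·(1−9/10)/(9/10), i.e. δ^K ≤ 0.8333.
Since (9/10)^1 = 0.9000 and (9/10)^2 = 0.8100, the smallest such K is 2.

2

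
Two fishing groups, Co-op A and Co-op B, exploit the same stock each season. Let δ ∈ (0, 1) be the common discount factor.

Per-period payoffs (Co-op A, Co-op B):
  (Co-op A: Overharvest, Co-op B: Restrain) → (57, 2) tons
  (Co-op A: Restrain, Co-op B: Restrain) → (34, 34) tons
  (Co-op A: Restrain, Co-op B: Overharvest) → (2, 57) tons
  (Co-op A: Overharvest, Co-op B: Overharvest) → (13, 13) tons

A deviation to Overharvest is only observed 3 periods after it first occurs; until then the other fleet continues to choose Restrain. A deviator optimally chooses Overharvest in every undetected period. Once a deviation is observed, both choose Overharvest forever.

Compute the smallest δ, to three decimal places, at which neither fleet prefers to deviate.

0.806

A deviator earns 57 for 3 periods, then 13 forever; cooperating earns 34 forever. Multiplying the IC by (1−δ):
34 ≥ 57(1−δ^3) + 13δ^3, so 44·δ^3 ≥ 23 and δ^3 ≥ 23/44.
δ ≥ (23/44)^(1/3) ≈ 0.806.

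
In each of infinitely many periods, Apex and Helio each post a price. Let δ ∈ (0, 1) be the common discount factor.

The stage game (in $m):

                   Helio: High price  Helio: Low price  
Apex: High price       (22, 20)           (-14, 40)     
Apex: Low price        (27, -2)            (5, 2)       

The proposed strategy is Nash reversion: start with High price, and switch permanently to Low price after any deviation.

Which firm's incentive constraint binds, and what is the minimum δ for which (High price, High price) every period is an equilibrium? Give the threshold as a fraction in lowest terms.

Helio; δ ≥ 10/19

For Apex: deviation gain 27−22 = 5, per-period punishment loss 22−5 = 17. IC gives δ ≥ 5/22.
For Helio: gain 20, loss 18 per period, so δ ≥ 20/38 = 10/19.
The tighter constraint is Helio's, so cooperation needs δ ≥ 10/19.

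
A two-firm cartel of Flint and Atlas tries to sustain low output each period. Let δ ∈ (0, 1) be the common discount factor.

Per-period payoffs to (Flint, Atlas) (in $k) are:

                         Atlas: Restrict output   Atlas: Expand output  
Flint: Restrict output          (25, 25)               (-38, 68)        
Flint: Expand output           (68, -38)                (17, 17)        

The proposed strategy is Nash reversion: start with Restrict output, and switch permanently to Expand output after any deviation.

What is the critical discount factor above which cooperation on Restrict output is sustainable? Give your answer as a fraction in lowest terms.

Cooperation forever yields 25 each period: 25/(1−δ).
Deviating yields 68 once, then 17 forever: 68 + 17δ/(1−δ).
No profitable deviation requires 25/(1−δ) ≥ 68 + 17δ/(1−δ).
Multiplying by (1−δ): 25 ≥ 68(1−δ) + 17δ = 68 − 51δ.
So 51δ ≥ 43, i.e. δ ≥ 43/51.

43/51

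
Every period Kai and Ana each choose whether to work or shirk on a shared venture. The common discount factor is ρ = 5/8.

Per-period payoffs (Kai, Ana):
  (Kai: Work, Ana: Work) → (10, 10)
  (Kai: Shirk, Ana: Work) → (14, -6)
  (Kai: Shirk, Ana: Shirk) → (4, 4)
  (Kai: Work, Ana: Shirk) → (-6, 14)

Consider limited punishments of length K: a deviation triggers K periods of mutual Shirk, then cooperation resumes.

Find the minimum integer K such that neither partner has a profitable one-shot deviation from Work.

2

No profitable deviation requires (10−4)(ρ+…+ρ^K) ≥ 14−10, i.e. ρ+…+ρ^K ≥ 2/3 ≈ 0.6667.
With ρ = 5/8, the partial sums are K=1: 0.6250, K=2: 1.0156.
K = 2 is the first length at which the sum reaches 0.6667.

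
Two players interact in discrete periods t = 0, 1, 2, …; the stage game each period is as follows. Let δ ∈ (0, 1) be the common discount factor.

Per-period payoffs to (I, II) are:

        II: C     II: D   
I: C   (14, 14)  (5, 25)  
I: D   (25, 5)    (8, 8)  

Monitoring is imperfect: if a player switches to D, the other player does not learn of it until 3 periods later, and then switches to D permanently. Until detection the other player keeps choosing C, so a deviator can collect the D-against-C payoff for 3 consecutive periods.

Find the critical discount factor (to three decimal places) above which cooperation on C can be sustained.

0.865

Deviating for the 3 undetected periods gains 25−14 = 11 per period over cooperation, then loses 14−8 = 6 per period forever once punishment starts.
Gain: 11(1 + δ + … + δ^2); loss: 6·δ^3/(1−δ).
No profitable deviation ⇔ 11(1−δ^3) ≤ 6·δ^3, i.e. δ^3 ≥ 11/(11+6) = 11/17.
Hence δ ≥ (11/17)^(1/3) ≈ 0.865.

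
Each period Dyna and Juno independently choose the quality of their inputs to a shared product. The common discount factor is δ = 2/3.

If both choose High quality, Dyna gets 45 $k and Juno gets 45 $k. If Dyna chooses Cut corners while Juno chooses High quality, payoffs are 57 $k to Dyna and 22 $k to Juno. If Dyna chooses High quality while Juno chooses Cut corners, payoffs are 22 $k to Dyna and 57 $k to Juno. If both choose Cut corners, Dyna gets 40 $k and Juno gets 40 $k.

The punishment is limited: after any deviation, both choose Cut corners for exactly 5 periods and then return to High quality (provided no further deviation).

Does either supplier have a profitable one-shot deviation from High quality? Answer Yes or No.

A one-shot deviation gives 57 now, then 40 for 5 periods, then back to 45.
Gain from deviating: (57−45) today; loss: (45−40) in each of the next 5 periods.
No-deviation condition: (45−40)(δ+…+δ^5) ≥ 57−45, i.e. δ+…+δ^5 ≥ 12/5.
At δ = 2/3: δ+…+δ^5 = 1.7366 < 2.4000.
So cooperation is not sustainable.

Yes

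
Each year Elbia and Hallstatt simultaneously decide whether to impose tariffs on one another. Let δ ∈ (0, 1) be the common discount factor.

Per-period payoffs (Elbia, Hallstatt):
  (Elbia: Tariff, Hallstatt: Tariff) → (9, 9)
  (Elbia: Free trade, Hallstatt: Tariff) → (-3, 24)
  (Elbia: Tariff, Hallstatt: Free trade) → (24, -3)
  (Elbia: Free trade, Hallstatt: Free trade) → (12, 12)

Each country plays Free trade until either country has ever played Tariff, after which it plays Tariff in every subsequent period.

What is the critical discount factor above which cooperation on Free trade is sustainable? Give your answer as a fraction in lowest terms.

12/(1−δ) ≥ 24 + 9δ/(1−δ)
12 ≥ 24 − 15δ
δ ≥ 12/15 = 4/5.

4/5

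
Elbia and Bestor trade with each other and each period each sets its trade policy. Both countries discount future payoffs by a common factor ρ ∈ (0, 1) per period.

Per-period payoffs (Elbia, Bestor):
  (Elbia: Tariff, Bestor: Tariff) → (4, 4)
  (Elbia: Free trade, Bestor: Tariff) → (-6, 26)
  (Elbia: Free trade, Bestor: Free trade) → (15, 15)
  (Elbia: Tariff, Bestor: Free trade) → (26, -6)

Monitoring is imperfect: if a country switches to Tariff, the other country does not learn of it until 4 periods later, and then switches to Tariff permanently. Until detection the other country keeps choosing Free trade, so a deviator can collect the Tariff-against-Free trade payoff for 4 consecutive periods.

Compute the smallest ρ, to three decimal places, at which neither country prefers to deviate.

Deviating for the 4 undetected periods gains 26−15 = 11 per period over cooperation, then loses 15−4 = 11 per period forever once punishment starts.
Gain: 11(1 + ρ + … + ρ^3); loss: 11·ρ^4/(1−ρ).
No profitable deviation ⇔ 11(1−ρ^4) ≤ 11·ρ^4, i.e. ρ^4 ≥ 11/(11+11) = 1/2.
Hence ρ ≥ (1/2)^(1/4) ≈ 0.841.

0.841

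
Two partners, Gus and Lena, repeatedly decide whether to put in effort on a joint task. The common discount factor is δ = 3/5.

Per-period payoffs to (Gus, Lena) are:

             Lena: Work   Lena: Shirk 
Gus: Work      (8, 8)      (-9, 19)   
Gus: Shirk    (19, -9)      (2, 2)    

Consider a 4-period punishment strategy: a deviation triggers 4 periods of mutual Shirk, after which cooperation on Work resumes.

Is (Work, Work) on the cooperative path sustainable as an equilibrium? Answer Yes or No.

A one-shot deviation gives 19 now, then 2 for 4 periods, then back to 8.
Gain from deviating: (19−8) today; loss: (8−2) in each of the next 4 periods.
No-deviation condition: (8−2)(δ+…+δ^4) ≥ 19−8, i.e. δ+…+δ^4 ≥ 11/6.
At δ = 3/5: δ+…+δ^4 = 1.3056 < 1.8333.
So cooperation is not sustainable.

No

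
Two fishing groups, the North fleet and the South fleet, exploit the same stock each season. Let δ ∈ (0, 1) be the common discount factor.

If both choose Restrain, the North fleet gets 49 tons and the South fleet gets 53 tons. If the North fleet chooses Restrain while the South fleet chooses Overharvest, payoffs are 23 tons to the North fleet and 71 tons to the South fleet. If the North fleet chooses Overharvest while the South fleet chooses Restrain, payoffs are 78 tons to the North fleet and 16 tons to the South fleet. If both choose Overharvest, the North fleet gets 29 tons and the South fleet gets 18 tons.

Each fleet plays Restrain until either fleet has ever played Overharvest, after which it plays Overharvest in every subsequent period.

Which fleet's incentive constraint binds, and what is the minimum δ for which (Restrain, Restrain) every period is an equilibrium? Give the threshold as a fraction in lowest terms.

the North fleet; δ ≥ 29/49

the North fleet: cooperation gives 49 each period; deviation gives 78 once then 29 forever.
  49/(1−δ) ≥ 78 + 29δ/(1−δ) ⇒ δ ≥ 29/49.
the South fleet: cooperation gives 53 each period; deviation gives 71 once then 18 forever.
  δ ≥ 18/53.
Both must hold, so the binding constraint is the North fleet's: δ ≥ 29/49.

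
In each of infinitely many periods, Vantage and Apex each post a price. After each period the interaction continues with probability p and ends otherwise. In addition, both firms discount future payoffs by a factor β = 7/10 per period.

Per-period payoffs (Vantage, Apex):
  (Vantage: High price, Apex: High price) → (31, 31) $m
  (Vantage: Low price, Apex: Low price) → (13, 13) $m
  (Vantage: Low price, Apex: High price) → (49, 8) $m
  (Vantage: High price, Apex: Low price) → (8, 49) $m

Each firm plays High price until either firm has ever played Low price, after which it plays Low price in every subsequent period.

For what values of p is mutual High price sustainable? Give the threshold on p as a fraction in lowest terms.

5/7

Expected continuation weight on next period's payoff is β·p = 7/10·p, which plays the role of the discount factor.
Cooperation requires 7/10·p ≥ (49−31)/(49−13) = 1/2, hence p ≥ 5/7.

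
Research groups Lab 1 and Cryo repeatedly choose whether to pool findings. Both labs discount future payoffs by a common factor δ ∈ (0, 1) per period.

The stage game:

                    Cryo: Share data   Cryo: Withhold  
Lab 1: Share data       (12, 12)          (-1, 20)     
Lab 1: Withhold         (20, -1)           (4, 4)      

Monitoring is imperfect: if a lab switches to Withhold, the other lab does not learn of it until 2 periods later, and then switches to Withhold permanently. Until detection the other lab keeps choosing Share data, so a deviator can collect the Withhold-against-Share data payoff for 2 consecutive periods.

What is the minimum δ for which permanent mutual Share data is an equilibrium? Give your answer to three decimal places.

0.707

The best deviation is to choose Withhold for all 2 undetected periods, earning 20 each, then 4 forever once detected.
Deviation value: 20(1−δ^2)/(1−δ) + 4δ^2/(1−δ); cooperation value: 12/(1−δ).
IC: 12 ≥ 20(1−δ^2) + 4δ^2 = 20 − 16δ^2.
So δ^2 ≥ 8/16 = 1/2, giving δ ≥ (1/2)^(1/2) ≈ 0.707.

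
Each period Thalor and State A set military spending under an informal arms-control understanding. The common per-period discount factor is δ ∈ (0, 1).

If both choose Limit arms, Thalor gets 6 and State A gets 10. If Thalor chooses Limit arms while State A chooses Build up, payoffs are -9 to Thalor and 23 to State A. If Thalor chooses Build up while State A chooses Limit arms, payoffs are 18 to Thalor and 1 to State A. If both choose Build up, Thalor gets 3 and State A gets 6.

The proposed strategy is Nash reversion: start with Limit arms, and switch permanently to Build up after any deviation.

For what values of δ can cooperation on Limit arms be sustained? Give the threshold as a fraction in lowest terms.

Thalor: cooperation gives 6 each period; deviation gives 18 once then 3 forever.
  6/(1−δ) ≥ 18 + 3δ/(1−δ) ⇒ δ ≥ 12/15 = 4/5.
State A: cooperation gives 10 each period; deviation gives 23 once then 6 forever.
  δ ≥ 13/17.
Both must hold, so the binding constraint is Thalor's: δ ≥ 4/5.

4/5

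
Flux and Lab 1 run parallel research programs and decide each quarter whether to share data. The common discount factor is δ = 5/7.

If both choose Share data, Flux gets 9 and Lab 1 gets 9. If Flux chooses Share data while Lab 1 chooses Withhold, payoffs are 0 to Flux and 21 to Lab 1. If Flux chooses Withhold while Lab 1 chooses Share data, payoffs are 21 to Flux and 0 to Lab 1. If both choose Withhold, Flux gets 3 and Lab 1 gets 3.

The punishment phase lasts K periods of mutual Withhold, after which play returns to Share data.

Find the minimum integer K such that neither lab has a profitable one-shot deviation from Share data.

5

No profitable deviation requires (9−3)(δ+…+δ^K) ≥ 21−9, i.e. δ+…+δ^K ≥ 2 ≈ 2.0000.
With δ = 5/7, the partial sums are K=1: 0.7143, K=2: 1.2245, K=3: 1.5889, K=4: 1.8492, K=5: 2.0352.
K = 5 is the first length at which the sum reaches 2.0000.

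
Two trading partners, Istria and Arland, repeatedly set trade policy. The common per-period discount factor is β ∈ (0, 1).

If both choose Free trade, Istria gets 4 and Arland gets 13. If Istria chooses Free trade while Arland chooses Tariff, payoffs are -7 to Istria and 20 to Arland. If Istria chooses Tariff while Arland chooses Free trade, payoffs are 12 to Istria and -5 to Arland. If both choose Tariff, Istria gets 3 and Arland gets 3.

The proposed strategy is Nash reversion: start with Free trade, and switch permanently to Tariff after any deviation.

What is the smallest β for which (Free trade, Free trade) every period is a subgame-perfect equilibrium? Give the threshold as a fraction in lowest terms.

For Istria: deviation gain 12−4 = 8, per-period punishment loss 4−3 = 1. IC gives β ≥ 8/9.
For Arland: gain 7, loss 10 per period, so β ≥ 7/17.
The tighter constraint is Istria's, so cooperation needs β ≥ 8/9.

8/9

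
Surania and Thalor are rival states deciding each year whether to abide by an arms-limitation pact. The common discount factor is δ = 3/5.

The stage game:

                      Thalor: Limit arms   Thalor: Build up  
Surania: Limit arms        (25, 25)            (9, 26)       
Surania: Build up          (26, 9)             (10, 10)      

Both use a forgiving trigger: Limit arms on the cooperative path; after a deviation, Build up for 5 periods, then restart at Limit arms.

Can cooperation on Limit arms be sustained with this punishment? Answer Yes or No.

Yes

Comparing payoff streams over the 6 periods until play realigns: cooperate → 25(1+δ+…+δ^5); deviate → 26 + 10(δ+…+δ^5).
Cooperation is sustained iff (25−10)(δ+…+δ^5) ≥ 26−25.
δ+…+δ^5 = 3/5·(1−(3/5)^5)/(1−3/5) = 1.3834, and (26−25)/(25−10) = 0.0667.
1.3834 ≥ 0.0667, so cooperation is sustainable.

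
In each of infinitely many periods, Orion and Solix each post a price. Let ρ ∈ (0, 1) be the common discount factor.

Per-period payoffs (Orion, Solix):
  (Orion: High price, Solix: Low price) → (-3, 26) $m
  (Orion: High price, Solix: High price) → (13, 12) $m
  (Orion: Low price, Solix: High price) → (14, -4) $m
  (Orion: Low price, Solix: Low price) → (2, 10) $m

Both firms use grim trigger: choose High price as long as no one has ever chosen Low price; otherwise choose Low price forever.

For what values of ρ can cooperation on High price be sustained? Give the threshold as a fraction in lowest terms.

Orion's threshold: (14−13)/(14−2) = 1/12.
Solix's threshold: (26−12)/(26−10) = 7/8.
1/12 < 7/8, so Solix binds and ρ* = 7/8.

7/8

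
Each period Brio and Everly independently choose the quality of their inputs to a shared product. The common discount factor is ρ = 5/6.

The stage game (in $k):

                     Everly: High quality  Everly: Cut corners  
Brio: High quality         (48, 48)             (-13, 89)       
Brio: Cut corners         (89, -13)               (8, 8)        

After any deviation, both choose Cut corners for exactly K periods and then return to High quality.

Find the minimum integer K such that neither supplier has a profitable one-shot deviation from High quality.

Need Σ_{k=1}^{K} ρ^k ≥ (89−48)/(48−8) = 1.0250 at ρ = 5/6.
At K = 1 the sum is 0.8333 < 1.0250; at K = 2 it is 1.5278 ≥ 1.0250.
So the minimum punishment length is K = 2.

2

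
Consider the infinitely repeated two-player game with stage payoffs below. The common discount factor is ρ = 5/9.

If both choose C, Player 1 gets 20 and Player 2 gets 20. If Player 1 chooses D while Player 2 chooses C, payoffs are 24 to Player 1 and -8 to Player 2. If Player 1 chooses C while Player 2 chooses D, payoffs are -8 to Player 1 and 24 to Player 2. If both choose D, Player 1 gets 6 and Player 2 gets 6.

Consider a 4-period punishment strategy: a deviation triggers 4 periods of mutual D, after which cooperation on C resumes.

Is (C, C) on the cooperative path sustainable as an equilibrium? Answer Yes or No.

Yes

IC: ρ+…+ρ^4 ≥ (24−20)/(20−6) = 2/7.
At ρ = 5/9: partial sum = 1.1309 ≥ 0.2857. Cooperation sustainable.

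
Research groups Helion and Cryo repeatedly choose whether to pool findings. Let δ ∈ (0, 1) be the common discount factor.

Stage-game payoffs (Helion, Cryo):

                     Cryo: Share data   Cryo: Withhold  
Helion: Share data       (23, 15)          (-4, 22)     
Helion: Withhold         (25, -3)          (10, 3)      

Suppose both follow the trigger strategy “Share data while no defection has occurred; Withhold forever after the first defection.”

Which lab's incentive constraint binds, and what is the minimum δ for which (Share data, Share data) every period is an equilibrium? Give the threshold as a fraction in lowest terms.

Cryo; δ ≥ 7/19

Helion: cooperation gives 23 each period; deviation gives 25 once then 10 forever.
  23/(1−δ) ≥ 25 + 10δ/(1−δ) ⇒ δ ≥ 2/15.
Cryo: cooperation gives 15 each period; deviation gives 22 once then 3 forever.
  δ ≥ 7/19.
Both must hold, so the binding constraint is Cryo's: δ ≥ 7/19.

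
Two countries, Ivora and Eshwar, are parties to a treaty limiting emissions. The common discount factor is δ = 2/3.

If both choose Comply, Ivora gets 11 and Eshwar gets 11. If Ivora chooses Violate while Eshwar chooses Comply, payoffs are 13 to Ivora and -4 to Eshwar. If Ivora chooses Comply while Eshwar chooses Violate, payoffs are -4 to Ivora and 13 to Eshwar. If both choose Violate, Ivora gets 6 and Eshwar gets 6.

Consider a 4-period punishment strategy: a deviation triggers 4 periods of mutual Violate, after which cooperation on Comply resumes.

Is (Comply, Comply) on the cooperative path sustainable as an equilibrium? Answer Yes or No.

Comparing payoff streams over the 5 periods until play realigns: cooperate → 11(1+δ+…+δ^4); deviate → 13 + 6(δ+…+δ^4).
Cooperation is sustained iff (11−6)(δ+…+δ^4) ≥ 13−11.
δ+…+δ^4 = 2/3·(1−(2/3)^4)/(1−2/3) = 1.6049, and (13−11)/(11−6) = 0.4000.
1.6049 ≥ 0.4000, so cooperation is sustainable.

Yes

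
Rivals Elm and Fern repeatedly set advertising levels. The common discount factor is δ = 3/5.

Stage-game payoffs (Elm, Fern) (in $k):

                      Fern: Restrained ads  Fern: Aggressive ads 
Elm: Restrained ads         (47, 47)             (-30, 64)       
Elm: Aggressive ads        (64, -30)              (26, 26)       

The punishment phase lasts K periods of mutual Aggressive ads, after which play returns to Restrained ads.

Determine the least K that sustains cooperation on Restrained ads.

IC: δ(1−δ^K)/(1−δ) ≥ (64−47)/(47−26) = 17/21.
With δ = 3/5: need 1 − δ^K ≥ 17/21·(1−3/5)/(3/5), i.e. δ^K ≤ 0.4603.
Since (3/5)^1 = 0.6000 and (3/5)^2 = 0.3600, the smallest such K is 2.

2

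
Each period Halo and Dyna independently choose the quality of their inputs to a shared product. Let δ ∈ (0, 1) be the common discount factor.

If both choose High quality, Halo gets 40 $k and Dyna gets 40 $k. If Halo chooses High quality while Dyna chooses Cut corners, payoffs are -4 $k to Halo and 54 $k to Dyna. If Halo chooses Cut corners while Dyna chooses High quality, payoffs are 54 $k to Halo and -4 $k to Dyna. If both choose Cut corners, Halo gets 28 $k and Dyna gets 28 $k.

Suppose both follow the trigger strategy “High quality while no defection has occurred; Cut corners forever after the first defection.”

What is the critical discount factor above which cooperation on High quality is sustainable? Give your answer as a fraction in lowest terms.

7/13

40/(1−δ) ≥ 54 + 28δ/(1−δ)
40 ≥ 54 − 26δ
δ ≥ 14/26 = 7/13.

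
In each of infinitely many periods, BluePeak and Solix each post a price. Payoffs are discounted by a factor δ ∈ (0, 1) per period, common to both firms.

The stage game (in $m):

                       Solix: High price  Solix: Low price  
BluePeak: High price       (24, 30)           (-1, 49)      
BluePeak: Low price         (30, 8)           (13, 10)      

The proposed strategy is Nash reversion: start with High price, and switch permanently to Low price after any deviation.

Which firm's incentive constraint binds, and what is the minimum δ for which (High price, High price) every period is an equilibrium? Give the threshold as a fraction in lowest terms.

Solix; δ ≥ 19/39

BluePeak's threshold: (30−24)/(30−13) = 6/17.
Solix's threshold: (49−30)/(49−10) = 19/39.
6/17 < 19/39, so Solix binds and δ* = 19/39.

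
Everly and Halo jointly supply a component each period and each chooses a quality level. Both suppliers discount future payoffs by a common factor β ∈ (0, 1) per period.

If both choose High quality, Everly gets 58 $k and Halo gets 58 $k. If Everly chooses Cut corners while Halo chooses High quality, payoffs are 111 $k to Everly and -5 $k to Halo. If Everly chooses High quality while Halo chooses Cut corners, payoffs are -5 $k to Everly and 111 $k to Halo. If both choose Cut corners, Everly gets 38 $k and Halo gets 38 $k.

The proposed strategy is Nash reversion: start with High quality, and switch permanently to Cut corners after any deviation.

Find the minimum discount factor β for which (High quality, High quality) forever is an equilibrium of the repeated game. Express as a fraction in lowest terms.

53/73

One-period gain from deviating is 111 − 58 = 53. The loss is 58 − 38 = 20 in every subsequent period, with present value 20·β/(1−β).
Deviation is unprofitable when 20·β/(1−β) ≥ 53, i.e. β/(1−β) ≥ 53/20.
Equivalently β ≥ 53/(53+20) = 53/73.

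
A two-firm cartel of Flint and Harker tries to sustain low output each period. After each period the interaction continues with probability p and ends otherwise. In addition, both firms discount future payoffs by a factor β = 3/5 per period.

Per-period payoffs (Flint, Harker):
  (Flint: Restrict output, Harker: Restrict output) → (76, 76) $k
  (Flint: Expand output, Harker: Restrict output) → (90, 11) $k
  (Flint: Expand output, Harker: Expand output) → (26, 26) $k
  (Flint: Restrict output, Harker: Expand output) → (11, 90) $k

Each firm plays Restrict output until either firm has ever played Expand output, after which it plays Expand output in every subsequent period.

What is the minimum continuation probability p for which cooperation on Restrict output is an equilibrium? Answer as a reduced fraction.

With continuation probability p and discount β, the effective per-period discount factor is βp.
Grim-trigger IC: βp ≥ (90−76)/(90−26) = 7/32.
So p ≥ (7/32)/(3/5) = 35/96.

35/96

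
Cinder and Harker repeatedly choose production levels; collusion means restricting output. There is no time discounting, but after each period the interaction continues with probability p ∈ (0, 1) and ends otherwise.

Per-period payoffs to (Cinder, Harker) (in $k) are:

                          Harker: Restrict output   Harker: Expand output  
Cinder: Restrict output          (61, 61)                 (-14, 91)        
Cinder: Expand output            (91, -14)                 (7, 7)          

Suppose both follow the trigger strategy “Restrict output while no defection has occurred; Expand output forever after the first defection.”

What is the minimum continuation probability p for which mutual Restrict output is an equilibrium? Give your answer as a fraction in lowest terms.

Expected cooperation value is 61 + p·61 + p²·61 + … = 61/(1−p); deviation gives 91 + p·7/(1−p).
61 ≥ 91(1−p) + 7p ⇒ 84p ≥ 30 ⇒ p ≥ 30/84 = 5/14.

5/14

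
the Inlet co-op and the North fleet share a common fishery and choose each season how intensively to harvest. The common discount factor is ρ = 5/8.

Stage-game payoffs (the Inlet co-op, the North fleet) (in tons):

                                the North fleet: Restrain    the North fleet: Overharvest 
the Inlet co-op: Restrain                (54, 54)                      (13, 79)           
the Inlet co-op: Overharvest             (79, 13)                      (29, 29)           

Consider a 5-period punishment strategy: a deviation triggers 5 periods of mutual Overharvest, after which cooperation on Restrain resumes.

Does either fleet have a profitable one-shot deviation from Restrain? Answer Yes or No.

A one-shot deviation gives 79 now, then 29 for 5 periods, then back to 54.
Gain from deviating: (79−54) today; loss: (54−29) in each of the next 5 periods.
No-deviation condition: (54−29)(ρ+…+ρ^5) ≥ 79−54, i.e. ρ+…+ρ^5 ≥ 1.
At ρ = 5/8: ρ+…+ρ^5 = 1.5077 ≥ 1.0000.
So cooperation is sustainable.

No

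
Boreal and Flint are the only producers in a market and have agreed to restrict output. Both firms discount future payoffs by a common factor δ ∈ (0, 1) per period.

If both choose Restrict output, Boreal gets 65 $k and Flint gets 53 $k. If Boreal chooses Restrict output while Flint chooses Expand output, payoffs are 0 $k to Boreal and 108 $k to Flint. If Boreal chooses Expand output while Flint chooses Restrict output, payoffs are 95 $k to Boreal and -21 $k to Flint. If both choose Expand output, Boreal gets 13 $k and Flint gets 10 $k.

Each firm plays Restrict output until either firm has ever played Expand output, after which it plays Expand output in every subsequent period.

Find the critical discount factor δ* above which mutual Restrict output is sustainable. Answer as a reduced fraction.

For Boreal: deviation gain 95−65 = 30, per-period punishment loss 65−13 = 52. IC gives δ ≥ 30/82 = 15/41.
For Flint: gain 55, loss 43 per period, so δ ≥ 55/98.
The tighter constraint is Flint's, so cooperation needs δ ≥ 55/98.

55/98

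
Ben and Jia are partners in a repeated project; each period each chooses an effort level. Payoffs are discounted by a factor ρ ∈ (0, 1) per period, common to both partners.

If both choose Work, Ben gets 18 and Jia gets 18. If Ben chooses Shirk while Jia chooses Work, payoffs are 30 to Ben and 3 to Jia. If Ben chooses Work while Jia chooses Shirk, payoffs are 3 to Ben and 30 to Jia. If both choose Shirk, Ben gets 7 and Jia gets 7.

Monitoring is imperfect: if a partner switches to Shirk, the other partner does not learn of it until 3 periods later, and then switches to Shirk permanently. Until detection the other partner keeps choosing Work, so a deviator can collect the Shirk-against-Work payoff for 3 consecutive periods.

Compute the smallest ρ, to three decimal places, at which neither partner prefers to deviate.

A deviator earns 30 for 3 periods, then 7 forever; cooperating earns 18 forever. Multiplying the IC by (1−ρ):
18 ≥ 30(1−ρ^3) + 7ρ^3, so 23·ρ^3 ≥ 12 and ρ^3 ≥ 12/23.
ρ ≥ (12/23)^(1/3) ≈ 0.805.

0.805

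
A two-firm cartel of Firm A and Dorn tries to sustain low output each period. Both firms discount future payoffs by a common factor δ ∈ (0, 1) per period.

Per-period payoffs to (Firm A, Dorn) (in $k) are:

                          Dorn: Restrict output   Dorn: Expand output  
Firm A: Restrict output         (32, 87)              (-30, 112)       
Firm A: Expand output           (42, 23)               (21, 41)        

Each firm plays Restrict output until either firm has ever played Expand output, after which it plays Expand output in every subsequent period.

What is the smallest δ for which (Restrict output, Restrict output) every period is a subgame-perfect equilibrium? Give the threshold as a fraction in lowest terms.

10/21

Firm A's threshold: (42−32)/(42−21) = 10/21.
Dorn's threshold: (112−87)/(112−41) = 25/71.
10/21 > 25/71, so Firm A binds and δ* = 10/21.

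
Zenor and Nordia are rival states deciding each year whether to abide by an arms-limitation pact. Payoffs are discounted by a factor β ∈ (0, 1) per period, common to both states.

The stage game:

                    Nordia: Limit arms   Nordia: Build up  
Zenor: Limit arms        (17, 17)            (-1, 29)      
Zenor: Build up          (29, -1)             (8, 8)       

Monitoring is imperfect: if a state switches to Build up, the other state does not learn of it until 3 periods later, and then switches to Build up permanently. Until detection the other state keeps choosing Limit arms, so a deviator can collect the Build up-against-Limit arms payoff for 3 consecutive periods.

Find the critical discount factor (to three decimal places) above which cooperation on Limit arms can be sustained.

0.830

The best deviation is to choose Build up for all 3 undetected periods, earning 29 each, then 8 forever once detected.
Deviation value: 29(1−β^3)/(1−β) + 8β^3/(1−β); cooperation value: 17/(1−β).
IC: 17 ≥ 29(1−β^3) + 8β^3 = 29 − 21β^3.
So β^3 ≥ 12/21 = 4/7, giving β ≥ (4/7)^(1/3) ≈ 0.830.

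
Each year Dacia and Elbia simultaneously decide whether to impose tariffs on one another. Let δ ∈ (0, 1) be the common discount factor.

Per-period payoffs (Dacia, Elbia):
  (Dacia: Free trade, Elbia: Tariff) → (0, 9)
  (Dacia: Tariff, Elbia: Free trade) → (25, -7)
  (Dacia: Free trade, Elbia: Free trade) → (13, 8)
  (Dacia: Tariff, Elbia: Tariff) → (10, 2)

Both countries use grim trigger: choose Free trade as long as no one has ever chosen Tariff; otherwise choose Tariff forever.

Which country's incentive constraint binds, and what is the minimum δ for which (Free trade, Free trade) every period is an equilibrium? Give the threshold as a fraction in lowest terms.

Dacia's threshold: (25−13)/(25−10) = 4/5.
Elbia's threshold: (9−8)/(9−2) = 1/7.
4/5 > 1/7, so Dacia binds and δ* = 4/5.

Dacia; δ ≥ 4/5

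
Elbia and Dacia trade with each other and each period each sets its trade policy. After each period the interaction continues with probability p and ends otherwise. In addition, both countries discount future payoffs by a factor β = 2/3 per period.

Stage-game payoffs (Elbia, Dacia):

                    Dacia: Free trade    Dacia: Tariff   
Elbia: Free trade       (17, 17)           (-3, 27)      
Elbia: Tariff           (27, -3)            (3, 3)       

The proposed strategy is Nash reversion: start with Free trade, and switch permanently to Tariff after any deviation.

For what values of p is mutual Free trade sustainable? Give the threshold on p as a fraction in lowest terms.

5/8

Expected continuation weight on next period's payoff is β·p = 2/3·p, which plays the role of the discount factor.
Cooperation requires 2/3·p ≥ (27−17)/(27−3) = 5/12, hence p ≥ 5/8.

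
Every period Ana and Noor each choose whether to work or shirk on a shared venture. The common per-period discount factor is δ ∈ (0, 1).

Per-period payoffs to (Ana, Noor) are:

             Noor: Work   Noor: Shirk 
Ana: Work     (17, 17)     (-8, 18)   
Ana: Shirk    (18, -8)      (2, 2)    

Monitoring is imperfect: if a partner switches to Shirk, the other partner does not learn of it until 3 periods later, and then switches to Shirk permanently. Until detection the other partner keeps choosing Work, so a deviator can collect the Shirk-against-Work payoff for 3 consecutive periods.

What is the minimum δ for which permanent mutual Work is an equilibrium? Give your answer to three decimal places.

The best deviation is to choose Shirk for all 3 undetected periods, earning 18 each, then 2 forever once detected.
Deviation value: 18(1−δ^3)/(1−δ) + 2δ^3/(1−δ); cooperation value: 17/(1−δ).
IC: 17 ≥ 18(1−δ^3) + 2δ^3 = 18 − 16δ^3.
So δ^3 ≥ 1/16, giving δ ≥ (1/16)^(1/3) ≈ 0.397.

0.397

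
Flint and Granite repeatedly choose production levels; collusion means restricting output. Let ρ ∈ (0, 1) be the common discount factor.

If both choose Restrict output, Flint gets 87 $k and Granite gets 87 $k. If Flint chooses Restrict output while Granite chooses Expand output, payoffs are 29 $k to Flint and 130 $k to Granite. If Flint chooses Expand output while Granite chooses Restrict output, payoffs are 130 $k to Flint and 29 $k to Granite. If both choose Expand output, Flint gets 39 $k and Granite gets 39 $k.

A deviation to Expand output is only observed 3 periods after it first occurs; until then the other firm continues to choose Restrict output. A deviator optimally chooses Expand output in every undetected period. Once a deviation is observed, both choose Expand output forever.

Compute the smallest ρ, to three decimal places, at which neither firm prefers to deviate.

0.779

The best deviation is to choose Expand output for all 3 undetected periods, earning 130 each, then 39 forever once detected.
Deviation value: 130(1−ρ^3)/(1−ρ) + 39ρ^3/(1−ρ); cooperation value: 87/(1−ρ).
IC: 87 ≥ 130(1−ρ^3) + 39ρ^3 = 130 − 91ρ^3.
So ρ^3 ≥ 43/91, giving ρ ≥ (43/91)^(1/3) ≈ 0.779.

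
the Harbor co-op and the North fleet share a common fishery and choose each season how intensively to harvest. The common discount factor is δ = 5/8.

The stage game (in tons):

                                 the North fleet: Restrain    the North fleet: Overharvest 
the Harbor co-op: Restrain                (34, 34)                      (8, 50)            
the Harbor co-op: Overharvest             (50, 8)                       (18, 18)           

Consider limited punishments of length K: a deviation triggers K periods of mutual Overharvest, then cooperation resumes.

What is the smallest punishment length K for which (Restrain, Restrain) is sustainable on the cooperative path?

No profitable deviation requires (34−18)(δ+…+δ^K) ≥ 50−34, i.e. δ+…+δ^K ≥ 1 ≈ 1.0000.
With δ = 5/8, the partial sums are K=1: 0.6250, K=2: 1.0156.
K = 2 is the first length at which the sum reaches 1.0000.

2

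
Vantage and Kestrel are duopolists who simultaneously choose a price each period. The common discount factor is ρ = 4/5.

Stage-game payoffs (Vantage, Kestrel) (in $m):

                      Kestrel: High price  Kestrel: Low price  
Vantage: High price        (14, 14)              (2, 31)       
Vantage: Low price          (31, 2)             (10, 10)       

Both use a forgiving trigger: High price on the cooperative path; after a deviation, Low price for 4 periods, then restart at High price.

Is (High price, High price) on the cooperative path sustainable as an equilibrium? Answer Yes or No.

IC: ρ+…+ρ^4 ≥ (31−14)/(14−10) = 17/4.
At ρ = 4/5: partial sum = 2.3616 < 4.2500. Cooperation not sustainable.

No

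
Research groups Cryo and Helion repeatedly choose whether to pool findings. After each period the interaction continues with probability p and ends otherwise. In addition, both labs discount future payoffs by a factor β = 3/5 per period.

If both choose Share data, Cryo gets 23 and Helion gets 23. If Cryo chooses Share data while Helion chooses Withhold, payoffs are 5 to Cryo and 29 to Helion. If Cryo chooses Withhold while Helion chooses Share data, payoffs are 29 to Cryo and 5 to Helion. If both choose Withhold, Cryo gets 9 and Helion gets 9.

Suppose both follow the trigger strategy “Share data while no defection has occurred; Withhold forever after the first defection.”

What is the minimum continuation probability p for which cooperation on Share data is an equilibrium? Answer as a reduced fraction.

Expected continuation weight on next period's payoff is β·p = 3/5·p, which plays the role of the discount factor.
Cooperation requires 3/5·p ≥ (29−23)/(29−9) = 3/10, hence p ≥ 1/2.

1/2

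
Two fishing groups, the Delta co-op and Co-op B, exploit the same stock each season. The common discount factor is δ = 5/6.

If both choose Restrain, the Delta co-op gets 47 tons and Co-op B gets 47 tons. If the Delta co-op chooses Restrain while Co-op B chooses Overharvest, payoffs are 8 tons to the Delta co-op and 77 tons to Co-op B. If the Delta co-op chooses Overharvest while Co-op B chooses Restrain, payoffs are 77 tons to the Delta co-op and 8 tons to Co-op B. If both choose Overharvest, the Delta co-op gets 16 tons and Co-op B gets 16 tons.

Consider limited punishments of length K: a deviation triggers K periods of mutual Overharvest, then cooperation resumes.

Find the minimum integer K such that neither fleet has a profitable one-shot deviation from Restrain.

Need Σ_{k=1}^{K} δ^k ≥ (77−47)/(47−16) = 0.9677 at δ = 5/6.
At K = 1 the sum is 0.8333 < 0.9677; at K = 2 it is 1.5278 ≥ 0.9677.
So the minimum punishment length is K = 2.

2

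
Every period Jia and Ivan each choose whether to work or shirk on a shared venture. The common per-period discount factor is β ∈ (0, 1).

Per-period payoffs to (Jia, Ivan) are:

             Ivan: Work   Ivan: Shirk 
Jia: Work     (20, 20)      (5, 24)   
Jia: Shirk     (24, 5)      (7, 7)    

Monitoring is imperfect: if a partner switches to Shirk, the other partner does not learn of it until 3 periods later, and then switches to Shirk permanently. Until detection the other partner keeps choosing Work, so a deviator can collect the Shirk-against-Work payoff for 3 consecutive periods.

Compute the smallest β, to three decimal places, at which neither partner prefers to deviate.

0.617

Deviating for the 3 undetected periods gains 24−20 = 4 per period over cooperation, then loses 20−7 = 13 per period forever once punishment starts.
Gain: 4(1 + β + … + β^2); loss: 13·β^3/(1−β).
No profitable deviation ⇔ 4(1−β^3) ≤ 13·β^3, i.e. β^3 ≥ 4/(4+13) = 4/17.
Hence β ≥ (4/17)^(1/3) ≈ 0.617.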